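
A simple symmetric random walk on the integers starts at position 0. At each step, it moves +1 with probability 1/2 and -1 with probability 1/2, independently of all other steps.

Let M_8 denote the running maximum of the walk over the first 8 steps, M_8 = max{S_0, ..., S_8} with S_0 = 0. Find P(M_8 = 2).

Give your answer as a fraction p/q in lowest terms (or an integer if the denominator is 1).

Let M_8 = max(S_0,...,S_8). Use the reflection principle: for j ≥ 1, #{paths with M_8 ≥ j} = #{S_8 ≥ j} + #{S_8 ≥ j+1}.
By reflection, #{M_8 ≥ 2} = #{S_8 ≥ 2} + #{S_8 ≥ 3} = 93 + 37 = 130.
#{M_8 ≥ 3} = #{S_8 ≥ 3} + #{S_8 ≥ 4} = 37 + 37 = 74.
#{M_8 = 2} = 130 - 74 = 56.
P(M_8 = 2) = 56/256 = 7/32

Answer: 7/32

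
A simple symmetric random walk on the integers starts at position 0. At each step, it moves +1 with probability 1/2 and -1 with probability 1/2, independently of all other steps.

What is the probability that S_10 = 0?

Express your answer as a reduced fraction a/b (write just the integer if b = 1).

To return to 0 after 10 steps: need exactly 5 steps of +1 and 5 of -1.
Favorable paths: C(10,5) = 252
Total paths: 2^10 = 1024
P = 252/1024 = 63/256

Answer: 63/256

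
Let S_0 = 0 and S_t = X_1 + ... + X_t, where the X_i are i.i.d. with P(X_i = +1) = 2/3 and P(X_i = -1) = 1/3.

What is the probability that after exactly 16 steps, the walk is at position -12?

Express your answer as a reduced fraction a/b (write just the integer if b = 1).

Answer: 160/14348907

Derivation:
To reach position -12 after 16 steps: need 2 steps of +1 and 14 steps of -1.
Number of such sequences: C(16,2) = 120
Each has probability (2/3)^2 · (1/3)^14 = 4/43046721
P = 120 · 4/43046721 = 160/14348907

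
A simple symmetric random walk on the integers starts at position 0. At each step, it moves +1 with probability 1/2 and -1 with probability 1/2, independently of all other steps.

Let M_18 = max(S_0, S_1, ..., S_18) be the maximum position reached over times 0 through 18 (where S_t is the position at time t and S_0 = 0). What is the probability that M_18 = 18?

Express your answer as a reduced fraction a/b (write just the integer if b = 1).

Answer: 1/262144

Derivation:
Let M_18 = max(S_0,...,S_18). Use the reflection principle: for j ≥ 1, #{paths with M_18 ≥ j} = #{S_18 ≥ j} + #{S_18 ≥ j+1}.
By reflection, #{M_18 ≥ 18} = #{S_18 ≥ 18} + #{S_18 ≥ 19} = 1 + 0 = 1.
#{M_18 ≥ 19} = #{S_18 ≥ 19} + #{S_18 ≥ 20} = 0 + 0 = 0.
#{M_18 = 18} = 1 - 0 = 1.
P(M_18 = 18) = 1/262144 = 1/262144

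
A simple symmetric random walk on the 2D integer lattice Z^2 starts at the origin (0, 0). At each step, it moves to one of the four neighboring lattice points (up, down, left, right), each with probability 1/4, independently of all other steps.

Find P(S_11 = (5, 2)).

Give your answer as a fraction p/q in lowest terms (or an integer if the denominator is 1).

Let h be the number of horizontal steps (so 11-h are vertical). To end at (5,2) need (h+5)/2 right-steps and ((11-h)+2)/2 up-steps.
Sum over h with 5 ≤ h ≤ 9, h ≡ 1 (mod 2), 11-h ≡ 0 (mod 2):
h=5: C(11,5)·C(5,5)·C(6,4) = 462·1·15 = 6930
h=7: C(11,7)·C(7,6)·C(4,3) = 330·7·4 = 9240
h=9: C(11,9)·C(9,7)·C(2,2) = 55·36·1 = 1980
Total favorable: 18150
Total paths: 4^11 = 4194304
P = 18150/4194304 = 9075/2097152

Answer: 9075/2097152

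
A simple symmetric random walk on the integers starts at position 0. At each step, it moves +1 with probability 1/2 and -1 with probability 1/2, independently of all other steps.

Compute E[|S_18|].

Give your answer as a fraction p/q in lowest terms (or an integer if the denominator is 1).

Answer: 109395/32768

Derivation:
S_18 takes values m ≡ 0 (mod 2) with |m| ≤ 18; P(S_18=m) = C(18,(18+m)/2)/2^18.
Total paths: 2^18 = 262144
Distribution: P(S=-18)=1/262144, P(S=-16)=18/262144, P(S=-14)=153/262144, P(S=-12)=816/262144, P(S=-10)=3060/262144, P(S=-8)=8568/262144, P(S=-6)=18564/262144, P(S=-4)=31824/262144, P(S=-2)=43758/262144, P(S=0)=48620/262144, P(S=2)=43758/262144, P(S=4)=31824/262144, P(S=6)=18564/262144, P(S=8)=8568/262144, P(S=10)=3060/262144, P(S=12)=816/262144, P(S=14)=153/262144, P(S=16)=18/262144, P(S=18)=1/262144
E[|S_18|] = Σ_m |m|·P(S_18=m) = 875160/262144 = 109395/32768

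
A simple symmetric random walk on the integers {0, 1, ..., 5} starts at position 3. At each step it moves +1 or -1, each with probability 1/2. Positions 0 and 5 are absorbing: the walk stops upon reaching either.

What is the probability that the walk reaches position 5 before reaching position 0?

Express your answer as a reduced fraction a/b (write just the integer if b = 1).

Symmetric walk (p = 1/2): the harmonic-function argument gives P(hit 5 before 0 | start at 3) = a/N.
P = 3/5 = 3/5

Answer: 3/5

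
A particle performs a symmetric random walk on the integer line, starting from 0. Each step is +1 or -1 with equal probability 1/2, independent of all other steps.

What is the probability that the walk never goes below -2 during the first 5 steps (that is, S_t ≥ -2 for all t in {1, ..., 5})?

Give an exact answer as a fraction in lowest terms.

Let f(t,s) = #length-t paths at position s with S_1..S_t all ≥ -2.
f(t,s) = f(t-1,s-1) + f(t-1,s+1) for s ≥ -2; f(t,s) = 0 for s < -2.
t=0: f(0,0)=1
t=1: f(1,-1)=1 f(1,1)=1
t=2: f(2,-2)=1 f(2,0)=2 f(2,2)=1
t=3: f(3,-1)=3 f(3,1)=3 f(3,3)=1
t=4: f(4,-2)=3 f(4,0)=6 f(4,2)=4 f(4,4)=1
t=5: f(5,-1)=9 f(5,1)=10 f(5,3)=5 f(5,5)=1
Σ_s f(5,s) = 25
P = 25/32 = 25/32

Answer: 25/32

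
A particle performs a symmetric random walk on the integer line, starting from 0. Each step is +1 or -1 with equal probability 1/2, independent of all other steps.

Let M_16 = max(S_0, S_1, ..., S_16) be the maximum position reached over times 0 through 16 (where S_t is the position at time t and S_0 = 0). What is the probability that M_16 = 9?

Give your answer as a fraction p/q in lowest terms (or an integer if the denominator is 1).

Answer: 35/4096

Derivation:
Let M_16 = max(S_0,...,S_16). Use the reflection principle: for j ≥ 1, #{paths with M_16 ≥ j} = #{S_16 ≥ j} + #{S_16 ≥ j+1}.
By reflection, #{M_16 ≥ 9} = #{S_16 ≥ 9} + #{S_16 ≥ 10} = 697 + 697 = 1394.
#{M_16 ≥ 10} = #{S_16 ≥ 10} + #{S_16 ≥ 11} = 697 + 137 = 834.
#{M_16 = 9} = 1394 - 834 = 560.
P(M_16 = 9) = 560/65536 = 35/4096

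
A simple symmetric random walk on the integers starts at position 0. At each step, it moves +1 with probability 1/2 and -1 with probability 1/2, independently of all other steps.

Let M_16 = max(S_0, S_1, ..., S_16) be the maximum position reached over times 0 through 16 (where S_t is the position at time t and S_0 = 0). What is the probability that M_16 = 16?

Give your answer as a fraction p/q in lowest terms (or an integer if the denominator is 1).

Answer: 1/65536

Derivation:
Let M_16 = max(S_0,...,S_16). Use the reflection principle: for j ≥ 1, #{paths with M_16 ≥ j} = #{S_16 ≥ j} + #{S_16 ≥ j+1}.
By reflection, #{M_16 ≥ 16} = #{S_16 ≥ 16} + #{S_16 ≥ 17} = 1 + 0 = 1.
#{M_16 ≥ 17} = #{S_16 ≥ 17} + #{S_16 ≥ 18} = 0 + 0 = 0.
#{M_16 = 16} = 1 - 0 = 1.
P(M_16 = 16) = 1/65536 = 1/65536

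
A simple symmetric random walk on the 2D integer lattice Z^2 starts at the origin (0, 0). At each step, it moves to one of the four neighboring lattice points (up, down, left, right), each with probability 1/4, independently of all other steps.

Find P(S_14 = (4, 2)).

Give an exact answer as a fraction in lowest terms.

Answer: 3006003/268435456

Derivation:
Let h be the number of horizontal steps (so 14-h are vertical). To end at (4,2) need (h+4)/2 right-steps and ((14-h)+2)/2 up-steps.
Sum over h with 4 ≤ h ≤ 12, h ≡ 0 (mod 2), 14-h ≡ 0 (mod 2):
h=4: C(14,4)·C(4,4)·C(10,6) = 1001·1·210 = 210210
h=6: C(14,6)·C(6,5)·C(8,5) = 3003·6·56 = 1009008
h=8: C(14,8)·C(8,6)·C(6,4) = 3003·28·15 = 1261260
h=10: C(14,10)·C(10,7)·C(4,3) = 1001·120·4 = 480480
h=12: C(14,12)·C(12,8)·C(2,2) = 91·495·1 = 45045
Total favorable: 3006003
Total paths: 4^14 = 268435456
P = 3006003/268435456 = 3006003/268435456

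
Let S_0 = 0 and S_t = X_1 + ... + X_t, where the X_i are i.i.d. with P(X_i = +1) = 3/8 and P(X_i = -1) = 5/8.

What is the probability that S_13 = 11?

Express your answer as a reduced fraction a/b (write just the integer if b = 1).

Answer: 34543665/549755813888

Derivation:
To reach position 11 after 13 steps: need 12 steps of +1 and 1 step of -1.
Number of such sequences: C(13,12) = 13
Each has probability (3/8)^12 · (5/8)^1 = 2657205/549755813888
P = 13 · 2657205/549755813888 = 34543665/549755813888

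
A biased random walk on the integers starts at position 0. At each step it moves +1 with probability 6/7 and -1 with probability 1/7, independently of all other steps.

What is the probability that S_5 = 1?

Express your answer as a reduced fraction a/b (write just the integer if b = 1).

To reach position 1 after 5 steps: need 3 steps of +1 and 2 steps of -1.
Number of such sequences: C(5,3) = 10
Each has probability (6/7)^3 · (1/7)^2 = 216/16807
P = 10 · 216/16807 = 2160/16807

Answer: 2160/16807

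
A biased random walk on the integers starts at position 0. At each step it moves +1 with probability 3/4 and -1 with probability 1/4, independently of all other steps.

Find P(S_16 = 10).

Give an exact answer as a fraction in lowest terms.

To reach position 10 after 16 steps: need 13 steps of +1 and 3 steps of -1.
Number of such sequences: C(16,13) = 560
Each has probability (3/4)^13 · (1/4)^3 = 1594323/4294967296
P = 560 · 1594323/4294967296 = 55801305/268435456

Answer: 55801305/268435456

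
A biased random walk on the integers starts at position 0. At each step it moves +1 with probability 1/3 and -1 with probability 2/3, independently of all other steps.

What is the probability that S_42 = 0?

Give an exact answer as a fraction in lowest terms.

To be at 0 after 42 steps: need exactly 21 steps of +1 and 21 of -1.
Number of such sequences: C(42,21) = 538257874440
Each has probability (1/3)^21 · (2/3)^21 = 2097152/109418989131512359209
P = 538257874440 · 2097152/109418989131512359209 = 376269525965864960/36472996377170786403

Answer: 376269525965864960/36472996377170786403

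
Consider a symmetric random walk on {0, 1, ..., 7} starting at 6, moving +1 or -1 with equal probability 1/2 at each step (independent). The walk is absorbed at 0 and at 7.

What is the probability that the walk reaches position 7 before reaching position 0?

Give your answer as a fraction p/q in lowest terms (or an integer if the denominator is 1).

Answer: 6/7

Derivation:
Symmetric walk (p = 1/2): the harmonic-function argument gives P(hit 7 before 0 | start at 6) = a/N.
P = 6/7 = 6/7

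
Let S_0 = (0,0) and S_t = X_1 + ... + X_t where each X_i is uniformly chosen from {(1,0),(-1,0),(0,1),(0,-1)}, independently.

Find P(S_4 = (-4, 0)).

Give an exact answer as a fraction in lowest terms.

Answer: 1/256

Derivation:
Let h be the number of horizontal steps (so 4-h are vertical). To end at (-4,0) need (h-4)/2 right-steps and ((4-h)+0)/2 up-steps.
Sum over h with 4 ≤ h ≤ 4, h ≡ 0 (mod 2), 4-h ≡ 0 (mod 2):
h=4: C(4,4)·C(4,0)·C(0,0) = 1·1·1 = 1
Total favorable: 1
Total paths: 4^4 = 256
P = 1/256 = 1/256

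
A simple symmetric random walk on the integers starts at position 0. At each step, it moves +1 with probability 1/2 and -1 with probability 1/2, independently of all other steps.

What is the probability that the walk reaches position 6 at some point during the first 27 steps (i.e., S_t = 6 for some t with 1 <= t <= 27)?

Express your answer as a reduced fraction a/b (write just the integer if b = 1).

Answer: 16628809/67108864

Derivation:
Count via complement. Let g(t,s) = #length-t paths at position s with S_1..S_t all ≠ 6.
g(t,s) = g(t-1,s-1) + g(t-1,s+1) for s ≠ 6; g(t,6) = 0.
t=0: g(0,0)=1
t=1: g(1,-1)=1 g(1,1)=1
t=2: g(2,-2)=1 g(2,0)=2 g(2,2)=1
t=3: g(3,-3)=1 g(3,-1)=3 g(3,1)=3 g(3,3)=1
t=4: g(4,-4)=1 g(4,-2)=4 g(4,0)=6 g(4,2)=4 g(4,4)=1
t=5: g(5,-5)=1 g(5,-3)=5 g(5,-1)=10 g(5,1)=10 g(5,3)=5 g(5,5)=1
t=6: g(6,-6)=1 g(6,-4)=6 g(6,-2)=15 g(6,0)=20 g(6,2)=15 g(6,4)=6
t=7: g(7,-7)=1 g(7,-5)=7 g(7,-3)=21 g(7,-1)=35 g(7,1)=35 g(7,3)=21 g(7,5)=6
t=8: g(8,-8)=1 g(8,-6)=8 g(8,-4)=28 g(8,-2)=56 g(8,0)=70 g(8,2)=56 g(8,4)=27
t=9: g(9,-9)=1 g(9,-7)=9 g(9,-5)=36 g(9,-3)=84 g(9,-1)=126 g(9,1)=126 g(9,3)=83 g(9,5)=27
t=10: g(10,-10)=1 g(10,-8)=10 g(10,-6)=45 g(10,-4)=120 g(10,-2)=210 g(10,0)=252 g(10,2)=209 g(10,4)=110
t=11: g(11,-11)=1 g(11,-9)=11 g(11,-7)=55 g(11,-5)=165 g(11,-3)=330 g(11,-1)=462 g(11,1)=461 g(11,3)=319 g(11,5)=110
t=12: g(12,-12)=1 g(12,-10)=12 g(12,-8)=66 g(12,-6)=220 g(12,-4)=495 g(12,-2)=792 g(12,0)=923 g(12,2)=780 g(12,4)=429
t=13: g(13,-13)=1 g(13,-11)=13 g(13,-9)=78 g(13,-7)=286 g(13,-5)=715 g(13,-3)=1287 g(13,-1)=1715 g(13,1)=1703 g(13,3)=1209 g(13,5)=429
t=14: g(14,-14)=1 g(14,-12)=14 g(14,-10)=91 g(14,-8)=364 g(14,-6)=1001 g(14,-4)=2002 g(14,-2)=3002 g(14,0)=3418 g(14,2)=2912 g(14,4)=1638
t=15: g(15,-15)=1 g(15,-13)=15 g(15,-11)=105 g(15,-9)=455 g(15,-7)=1365 g(15,-5)=3003 g(15,-3)=5004 g(15,-1)=6420 g(15,1)=6330 g(15,3)=4550 g(15,5)=1638
t=16: g(16,-16)=1 g(16,-14)=16 g(16,-12)=120 g(16,-10)=560 g(16,-8)=1820 g(16,-6)=4368 g(16,-4)=8007 g(16,-2)=11424 g(16,0)=12750 g(16,2)=10880 g(16,4)=6188
t=17: g(17,-17)=1 g(17,-15)=17 g(17,-13)=136 g(17,-11)=680 g(17,-9)=2380 g(17,-7)=6188 g(17,-5)=12375 g(17,-3)=19431 g(17,-1)=24174 g(17,1)=23630 g(17,3)=17068 g(17,5)=6188
t=18: g(18,-18)=1 g(18,-16)=18 g(18,-14)=153 g(18,-12)=816 g(18,-10)=3060 g(18,-8)=8568 g(18,-6)=18563 g(18,-4)=31806 g(18,-2)=43605 g(18,0)=47804 g(18,2)=40698 g(18,4)=23256
t=19: g(19,-19)=1 g(19,-17)=19 g(19,-15)=171 g(19,-13)=969 g(19,-11)=3876 g(19,-9)=11628 g(19,-7)=27131 g(19,-5)=50369 g(19,-3)=75411 g(19,-1)=91409 g(19,1)=88502 g(19,3)=63954 g(19,5)=23256
t=20: g(20,-20)=1 g(20,-18)=20 g(20,-16)=190 g(20,-14)=1140 g(20,-12)=4845 g(20,-10)=15504 g(20,-8)=38759 g(20,-6)=77500 g(20,-4)=125780 g(20,-2)=166820 g(20,0)=179911 g(20,2)=152456 g(20,4)=87210
t=21: g(21,-21)=1 g(21,-19)=21 g(21,-17)=210 g(21,-15)=1330 g(21,-13)=5985 g(21,-11)=20349 g(21,-9)=54263 g(21,-7)=116259 g(21,-5)=203280 g(21,-3)=292600 g(21,-1)=346731 g(21,1)=332367 g(21,3)=239666 g(21,5)=87210
t=22: g(22,-22)=1 g(22,-20)=22 g(22,-18)=231 g(22,-16)=1540 g(22,-14)=7315 g(22,-12)=26334 g(22,-10)=74612 g(22,-8)=170522 g(22,-6)=319539 g(22,-4)=495880 g(22,-2)=639331 g(22,0)=679098 g(22,2)=572033 g(22,4)=326876
t=23: g(23,-23)=1 g(23,-21)=23 g(23,-19)=253 g(23,-17)=1771 g(23,-15)=8855 g(23,-13)=33649 g(23,-11)=100946 g(23,-9)=245134 g(23,-7)=490061 g(23,-5)=815419 g(23,-3)=1135211 g(23,-1)=1318429 g(23,1)=1251131 g(23,3)=898909 g(23,5)=326876
t=24: g(24,-24)=1 g(24,-22)=24 g(24,-20)=276 g(24,-18)=2024 g(24,-16)=10626 g(24,-14)=42504 g(24,-12)=134595 g(24,-10)=346080 g(24,-8)=735195 g(24,-6)=1305480 g(24,-4)=1950630 g(24,-2)=2453640 g(24,0)=2569560 g(24,2)=2150040 g(24,4)=1225785
t=25: g(25,-25)=1 g(25,-23)=25 g(25,-21)=300 g(25,-19)=2300 g(25,-17)=12650 g(25,-15)=53130 g(25,-13)=177099 g(25,-11)=480675 g(25,-9)=1081275 g(25,-7)=2040675 g(25,-5)=3256110 g(25,-3)=4404270 g(25,-1)=5023200 g(25,1)=4719600 g(25,3)=3375825 g(25,5)=1225785
t=26: g(26,-26)=1 g(26,-24)=26 g(26,-22)=325 g(26,-20)=2600 g(26,-18)=14950 g(26,-16)=65780 g(26,-14)=230229 g(26,-12)=657774 g(26,-10)=1561950 g(26,-8)=3121950 g(26,-6)=5296785 g(26,-4)=7660380 g(26,-2)=9427470 g(26,0)=9742800 g(26,2)=8095425 g(26,4)=4601610
t=27: g(27,-27)=1 g(27,-25)=27 g(27,-23)=351 g(27,-21)=2925 g(27,-19)=17550 g(27,-17)=80730 g(27,-15)=296009 g(27,-13)=888003 g(27,-11)=2219724 g(27,-9)=4683900 g(27,-7)=8418735 g(27,-5)=12957165 g(27,-3)=17087850 g(27,-1)=19170270 g(27,1)=17838225 g(27,3)=12697035 g(27,5)=4601610
Paths never hitting 6: Σ_s g(27,s) = 100960110
Paths hitting 6: 2^27 - 100960110 = 33257618
P = 33257618/134217728 = 16628809/67108864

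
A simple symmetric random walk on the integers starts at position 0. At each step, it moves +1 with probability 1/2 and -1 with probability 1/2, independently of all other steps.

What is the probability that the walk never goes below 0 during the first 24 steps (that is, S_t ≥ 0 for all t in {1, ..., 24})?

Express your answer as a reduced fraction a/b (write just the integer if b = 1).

Let f(t,s) = #length-t paths at position s with S_1..S_t all ≥ 0.
f(t,s) = f(t-1,s-1) + f(t-1,s+1) for s ≥ 0; f(t,s) = 0 for s < 0.
t=0: f(0,0)=1
t=1: f(1,1)=1
t=2: f(2,0)=1 f(2,2)=1
t=3: f(3,1)=2 f(3,3)=1
t=4: f(4,0)=2 f(4,2)=3 f(4,4)=1
t=5: f(5,1)=5 f(5,3)=4 f(5,5)=1
t=6: f(6,0)=5 f(6,2)=9 f(6,4)=5 f(6,6)=1
t=7: f(7,1)=14 f(7,3)=14 f(7,5)=6 f(7,7)=1
t=8: f(8,0)=14 f(8,2)=28 f(8,4)=20 f(8,6)=7 f(8,8)=1
t=9: f(9,1)=42 f(9,3)=48 f(9,5)=27 f(9,7)=8 f(9,9)=1
t=10: f(10,0)=42 f(10,2)=90 f(10,4)=75 f(10,6)=35 f(10,8)=9 f(10,10)=1
t=11: f(11,1)=132 f(11,3)=165 f(11,5)=110 f(11,7)=44 f(11,9)=10 f(11,11)=1
t=12: f(12,0)=132 f(12,2)=297 f(12,4)=275 f(12,6)=154 f(12,8)=54 f(12,10)=11 f(12,12)=1
t=13: f(13,1)=429 f(13,3)=572 f(13,5)=429 f(13,7)=208 f(13,9)=65 f(13,11)=12 f(13,13)=1
t=14: f(14,0)=429 f(14,2)=1001 f(14,4)=1001 f(14,6)=637 f(14,8)=273 f(14,10)=77 f(14,12)=13 f(14,14)=1
t=15: f(15,1)=1430 f(15,3)=2002 f(15,5)=1638 f(15,7)=910 f(15,9)=350 f(15,11)=90 f(15,13)=14 f(15,15)=1
t=16: f(16,0)=1430 f(16,2)=3432 f(16,4)=3640 f(16,6)=2548 f(16,8)=1260 f(16,10)=440 f(16,12)=104 f(16,14)=15 f(16,16)=1
t=17: f(17,1)=4862 f(17,3)=7072 f(17,5)=6188 f(17,7)=3808 f(17,9)=1700 f(17,11)=544 f(17,13)=119 f(17,15)=16 f(17,17)=1
t=18: f(18,0)=4862 f(18,2)=11934 f(18,4)=13260 f(18,6)=9996 f(18,8)=5508 f(18,10)=2244 f(18,12)=663 f(18,14)=135 f(18,16)=17 f(18,18)=1
t=19: f(19,1)=16796 f(19,3)=25194 f(19,5)=23256 f(19,7)=15504 f(19,9)=7752 f(19,11)=2907 f(19,13)=798 f(19,15)=152 f(19,17)=18 f(19,19)=1
t=20: f(20,0)=16796 f(20,2)=41990 f(20,4)=48450 f(20,6)=38760 f(20,8)=23256 f(20,10)=10659 f(20,12)=3705 f(20,14)=950 f(20,16)=170 f(20,18)=19 f(20,20)=1
t=21: f(21,1)=58786 f(21,3)=90440 f(21,5)=87210 f(21,7)=62016 f(21,9)=33915 f(21,11)=14364 f(21,13)=4655 f(21,15)=1120 f(21,17)=189 f(21,19)=20 f(21,21)=1
t=22: f(22,0)=58786 f(22,2)=149226 f(22,4)=177650 f(22,6)=149226 f(22,8)=95931 f(22,10)=48279 f(22,12)=19019 f(22,14)=5775 f(22,16)=1309 f(22,18)=209 f(22,20)=21 f(22,22)=1
t=23: f(23,1)=208012 f(23,3)=326876 f(23,5)=326876 f(23,7)=245157 f(23,9)=144210 f(23,11)=67298 f(23,13)=24794 f(23,15)=7084 f(23,17)=1518 f(23,19)=230 f(23,21)=22 f(23,23)=1
t=24: f(24,0)=208012 f(24,2)=534888 f(24,4)=653752 f(24,6)=572033 f(24,8)=389367 f(24,10)=211508 f(24,12)=92092 f(24,14)=31878 f(24,16)=8602 f(24,18)=1748 f(24,20)=252 f(24,22)=23 f(24,24)=1
Σ_s f(24,s) = 2704156
P = 2704156/16777216 = 676039/4194304

Answer: 676039/4194304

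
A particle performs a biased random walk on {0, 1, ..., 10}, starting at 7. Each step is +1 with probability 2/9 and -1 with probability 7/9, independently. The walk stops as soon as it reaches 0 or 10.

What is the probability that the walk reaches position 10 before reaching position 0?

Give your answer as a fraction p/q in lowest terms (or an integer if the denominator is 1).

Biased walk: p = 2/9, q = 7/9, r = q/p = 7/2
Gambler's ruin: P(hit 10 before 0 | start at 7) = (1 - r^a)/(1 - r^N)
r^7 = 823543/128; r^10 = 282475249/1024
P = (1 - 823543/128) / (1 - 282475249/1024) = -823415/128 / -282474225/1024 = 1317464/56494845

Answer: 1317464/56494845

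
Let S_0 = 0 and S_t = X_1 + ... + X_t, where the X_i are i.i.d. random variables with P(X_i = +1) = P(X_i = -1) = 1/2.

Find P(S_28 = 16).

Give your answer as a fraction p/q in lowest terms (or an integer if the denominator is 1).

To reach position 16 after 28 steps: need 22 steps of +1 and 6 of -1.
Favorable paths: C(28,22) = 376740
Total paths: 2^28 = 268435456
P = 376740/268435456 = 94185/67108864

Answer: 94185/67108864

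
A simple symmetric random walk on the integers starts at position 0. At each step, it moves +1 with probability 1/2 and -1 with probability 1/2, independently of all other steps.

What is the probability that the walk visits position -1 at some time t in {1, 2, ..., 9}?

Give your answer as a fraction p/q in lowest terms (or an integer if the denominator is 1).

Count via complement. Let g(t,s) = #length-t paths at position s with S_1..S_t all ≠ -1.
g(t,s) = g(t-1,s-1) + g(t-1,s+1) for s ≠ -1; g(t,-1) = 0.
t=0: g(0,0)=1
t=1: g(1,1)=1
t=2: g(2,0)=1 g(2,2)=1
t=3: g(3,1)=2 g(3,3)=1
t=4: g(4,0)=2 g(4,2)=3 g(4,4)=1
t=5: g(5,1)=5 g(5,3)=4 g(5,5)=1
t=6: g(6,0)=5 g(6,2)=9 g(6,4)=5 g(6,6)=1
t=7: g(7,1)=14 g(7,3)=14 g(7,5)=6 g(7,7)=1
t=8: g(8,0)=14 g(8,2)=28 g(8,4)=20 g(8,6)=7 g(8,8)=1
t=9: g(9,1)=42 g(9,3)=48 g(9,5)=27 g(9,7)=8 g(9,9)=1
Paths never hitting -1: Σ_s g(9,s) = 126
Paths hitting -1: 2^9 - 126 = 386
P = 386/512 = 193/256

Answer: 193/256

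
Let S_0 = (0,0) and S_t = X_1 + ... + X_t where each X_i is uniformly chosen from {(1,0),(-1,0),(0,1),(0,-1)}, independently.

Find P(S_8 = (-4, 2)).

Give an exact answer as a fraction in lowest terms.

Answer: 7/1024

Derivation:
Let h be the number of horizontal steps (so 8-h are vertical). To end at (-4,2) need (h-4)/2 right-steps and ((8-h)+2)/2 up-steps.
Sum over h with 4 ≤ h ≤ 6, h ≡ 0 (mod 2), 8-h ≡ 0 (mod 2):
h=4: C(8,4)·C(4,0)·C(4,3) = 70·1·4 = 280
h=6: C(8,6)·C(6,1)·C(2,2) = 28·6·1 = 168
Total favorable: 448
Total paths: 4^8 = 65536
P = 448/65536 = 7/1024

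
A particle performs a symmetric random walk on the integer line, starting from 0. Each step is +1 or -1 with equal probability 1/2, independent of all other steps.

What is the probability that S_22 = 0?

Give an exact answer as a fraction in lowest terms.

Answer: 88179/524288

Derivation:
To return to 0 after 22 steps: need exactly 11 steps of +1 and 11 of -1.
Favorable paths: C(22,11) = 705432
Total paths: 2^22 = 4194304
P = 705432/4194304 = 88179/524288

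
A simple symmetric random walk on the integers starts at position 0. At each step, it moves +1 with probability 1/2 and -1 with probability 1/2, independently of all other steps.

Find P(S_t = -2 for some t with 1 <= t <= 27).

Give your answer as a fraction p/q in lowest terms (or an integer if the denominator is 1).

Count via complement. Let g(t,s) = #length-t paths at position s with S_1..S_t all ≠ -2.
g(t,s) = g(t-1,s-1) + g(t-1,s+1) for s ≠ -2; g(t,-2) = 0.
t=0: g(0,0)=1
t=1: g(1,-1)=1 g(1,1)=1
t=2: g(2,0)=2 g(2,2)=1
t=3: g(3,-1)=2 g(3,1)=3 g(3,3)=1
t=4: g(4,0)=5 g(4,2)=4 g(4,4)=1
t=5: g(5,-1)=5 g(5,1)=9 g(5,3)=5 g(5,5)=1
t=6: g(6,0)=14 g(6,2)=14 g(6,4)=6 g(6,6)=1
t=7: g(7,-1)=14 g(7,1)=28 g(7,3)=20 g(7,5)=7 g(7,7)=1
t=8: g(8,0)=42 g(8,2)=48 g(8,4)=27 g(8,6)=8 g(8,8)=1
t=9: g(9,-1)=42 g(9,1)=90 g(9,3)=75 g(9,5)=35 g(9,7)=9 g(9,9)=1
t=10: g(10,0)=132 g(10,2)=165 g(10,4)=110 g(10,6)=44 g(10,8)=10 g(10,10)=1
t=11: g(11,-1)=132 g(11,1)=297 g(11,3)=275 g(11,5)=154 g(11,7)=54 g(11,9)=11 g(11,11)=1
t=12: g(12,0)=429 g(12,2)=572 g(12,4)=429 g(12,6)=208 g(12,8)=65 g(12,10)=12 g(12,12)=1
t=13: g(13,-1)=429 g(13,1)=1001 g(13,3)=1001 g(13,5)=637 g(13,7)=273 g(13,9)=77 g(13,11)=13 g(13,13)=1
t=14: g(14,0)=1430 g(14,2)=2002 g(14,4)=1638 g(14,6)=910 g(14,8)=350 g(14,10)=90 g(14,12)=14 g(14,14)=1
t=15: g(15,-1)=1430 g(15,1)=3432 g(15,3)=3640 g(15,5)=2548 g(15,7)=1260 g(15,9)=440 g(15,11)=104 g(15,13)=15 g(15,15)=1
t=16: g(16,0)=4862 g(16,2)=7072 g(16,4)=6188 g(16,6)=3808 g(16,8)=1700 g(16,10)=544 g(16,12)=119 g(16,14)=16 g(16,16)=1
t=17: g(17,-1)=4862 g(17,1)=11934 g(17,3)=13260 g(17,5)=9996 g(17,7)=5508 g(17,9)=2244 g(17,11)=663 g(17,13)=135 g(17,15)=17 g(17,17)=1
t=18: g(18,0)=16796 g(18,2)=25194 g(18,4)=23256 g(18,6)=15504 g(18,8)=7752 g(18,10)=2907 g(18,12)=798 g(18,14)=152 g(18,16)=18 g(18,18)=1
t=19: g(19,-1)=16796 g(19,1)=41990 g(19,3)=48450 g(19,5)=38760 g(19,7)=23256 g(19,9)=10659 g(19,11)=3705 g(19,13)=950 g(19,15)=170 g(19,17)=19 g(19,19)=1
t=20: g(20,0)=58786 g(20,2)=90440 g(20,4)=87210 g(20,6)=62016 g(20,8)=33915 g(20,10)=14364 g(20,12)=4655 g(20,14)=1120 g(20,16)=189 g(20,18)=20 g(20,20)=1
t=21: g(21,-1)=58786 g(21,1)=149226 g(21,3)=177650 g(21,5)=149226 g(21,7)=95931 g(21,9)=48279 g(21,11)=19019 g(21,13)=5775 g(21,15)=1309 g(21,17)=209 g(21,19)=21 g(21,21)=1
t=22: g(22,0)=208012 g(22,2)=326876 g(22,4)=326876 g(22,6)=245157 g(22,8)=144210 g(22,10)=67298 g(22,12)=24794 g(22,14)=7084 g(22,16)=1518 g(22,18)=230 g(22,20)=22 g(22,22)=1
t=23: g(23,-1)=208012 g(23,1)=534888 g(23,3)=653752 g(23,5)=572033 g(23,7)=389367 g(23,9)=211508 g(23,11)=92092 g(23,13)=31878 g(23,15)=8602 g(23,17)=1748 g(23,19)=252 g(23,21)=23 g(23,23)=1
t=24: g(24,0)=742900 g(24,2)=1188640 g(24,4)=1225785 g(24,6)=961400 g(24,8)=600875 g(24,10)=303600 g(24,12)=123970 g(24,14)=40480 g(24,16)=10350 g(24,18)=2000 g(24,20)=275 g(24,22)=24 g(24,24)=1
t=25: g(25,-1)=742900 g(25,1)=1931540 g(25,3)=2414425 g(25,5)=2187185 g(25,7)=1562275 g(25,9)=904475 g(25,11)=427570 g(25,13)=164450 g(25,15)=50830 g(25,17)=12350 g(25,19)=2275 g(25,21)=299 g(25,23)=25 g(25,25)=1
t=26: g(26,0)=2674440 g(26,2)=4345965 g(26,4)=4601610 g(26,6)=3749460 g(26,8)=2466750 g(26,10)=1332045 g(26,12)=592020 g(26,14)=215280 g(26,16)=63180 g(26,18)=14625 g(26,20)=2574 g(26,22)=324 g(26,24)=26 g(26,26)=1
t=27: g(27,-1)=2674440 g(27,1)=7020405 g(27,3)=8947575 g(27,5)=8351070 g(27,7)=6216210 g(27,9)=3798795 g(27,11)=1924065 g(27,13)=807300 g(27,15)=278460 g(27,17)=77805 g(27,19)=17199 g(27,21)=2898 g(27,23)=350 g(27,25)=27 g(27,27)=1
Paths never hitting -2: Σ_s g(27,s) = 40116600
Paths hitting -2: 2^27 - 40116600 = 94101128
P = 94101128/134217728 = 11762641/16777216

Answer: 11762641/16777216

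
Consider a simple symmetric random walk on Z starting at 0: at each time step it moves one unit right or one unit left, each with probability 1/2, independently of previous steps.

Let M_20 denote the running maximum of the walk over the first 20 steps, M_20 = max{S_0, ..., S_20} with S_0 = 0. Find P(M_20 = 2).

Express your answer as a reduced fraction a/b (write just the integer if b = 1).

Let M_20 = max(S_0,...,S_20). Use the reflection principle: for j ≥ 1, #{paths with M_20 ≥ j} = #{S_20 ≥ j} + #{S_20 ≥ j+1}.
By reflection, #{M_20 ≥ 2} = #{S_20 ≥ 2} + #{S_20 ≥ 3} = 431910 + 263950 = 695860.
#{M_20 ≥ 3} = #{S_20 ≥ 3} + #{S_20 ≥ 4} = 263950 + 263950 = 527900.
#{M_20 = 2} = 695860 - 527900 = 167960.
P(M_20 = 2) = 167960/1048576 = 20995/131072

Answer: 20995/131072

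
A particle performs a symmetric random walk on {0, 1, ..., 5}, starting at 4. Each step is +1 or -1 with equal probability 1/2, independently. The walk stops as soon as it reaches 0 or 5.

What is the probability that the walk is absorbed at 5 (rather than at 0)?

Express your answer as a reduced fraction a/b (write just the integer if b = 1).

Symmetric walk (p = 1/2): the harmonic-function argument gives P(hit 5 before 0 | start at 4) = a/N.
P = 4/5 = 4/5

Answer: 4/5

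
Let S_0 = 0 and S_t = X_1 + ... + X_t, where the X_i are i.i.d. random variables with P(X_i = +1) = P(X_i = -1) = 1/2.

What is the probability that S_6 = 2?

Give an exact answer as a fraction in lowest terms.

Answer: 15/64

Derivation:
To reach position 2 after 6 steps: need 4 steps of +1 and 2 of -1.
Favorable paths: C(6,4) = 15
Total paths: 2^6 = 64
P = 15/64 = 15/64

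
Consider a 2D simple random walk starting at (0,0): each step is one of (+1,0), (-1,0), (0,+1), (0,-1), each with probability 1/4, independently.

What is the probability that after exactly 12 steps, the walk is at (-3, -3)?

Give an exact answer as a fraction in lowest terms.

Let h be the number of horizontal steps (so 12-h are vertical). To end at (-3,-3) need (h-3)/2 right-steps and ((12-h)-3)/2 up-steps.
Sum over h with 3 ≤ h ≤ 9, h ≡ 1 (mod 2), 12-h ≡ 1 (mod 2):
h=3: C(12,3)·C(3,0)·C(9,3) = 220·1·84 = 18480
h=5: C(12,5)·C(5,1)·C(7,2) = 792·5·21 = 83160
h=7: C(12,7)·C(7,2)·C(5,1) = 792·21·5 = 83160
h=9: C(12,9)·C(9,3)·C(3,0) = 220·84·1 = 18480
Total favorable: 203280
Total paths: 4^12 = 16777216
P = 203280/16777216 = 12705/1048576

Answer: 12705/1048576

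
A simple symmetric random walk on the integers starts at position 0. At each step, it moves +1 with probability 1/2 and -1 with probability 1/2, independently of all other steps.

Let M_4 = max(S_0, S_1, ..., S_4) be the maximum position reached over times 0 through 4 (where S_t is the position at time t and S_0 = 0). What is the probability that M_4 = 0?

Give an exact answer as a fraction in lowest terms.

Let M_4 = max(S_0,...,S_4). Use the reflection principle: for j ≥ 1, #{paths with M_4 ≥ j} = #{S_4 ≥ j} + #{S_4 ≥ j+1}.
P(M_4 ≥ 0) = 1 since S_0 = 0, so #{M_4 ≥ 0} = 16.
#{M_4 ≥ 1} = #{S_4 ≥ 1} + #{S_4 ≥ 2} = 5 + 5 = 10.
#{M_4 = 0} = 16 - 10 = 6.
P(M_4 = 0) = 6/16 = 3/8

Answer: 3/8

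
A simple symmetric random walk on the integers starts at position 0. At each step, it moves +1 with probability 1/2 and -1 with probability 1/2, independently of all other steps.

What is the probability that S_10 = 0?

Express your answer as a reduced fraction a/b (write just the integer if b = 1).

To return to 0 after 10 steps: need exactly 5 steps of +1 and 5 of -1.
Favorable paths: C(10,5) = 252
Total paths: 2^10 = 1024
P = 252/1024 = 63/256

Answer: 63/256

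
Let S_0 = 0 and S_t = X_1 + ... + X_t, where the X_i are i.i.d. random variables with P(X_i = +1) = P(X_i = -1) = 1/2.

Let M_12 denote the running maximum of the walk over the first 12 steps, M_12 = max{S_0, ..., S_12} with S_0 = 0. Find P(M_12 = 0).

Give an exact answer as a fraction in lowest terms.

Answer: 231/1024

Derivation:
Let M_12 = max(S_0,...,S_12). Use the reflection principle: for j ≥ 1, #{paths with M_12 ≥ j} = #{S_12 ≥ j} + #{S_12 ≥ j+1}.
P(M_12 ≥ 0) = 1 since S_0 = 0, so #{M_12 ≥ 0} = 4096.
#{M_12 ≥ 1} = #{S_12 ≥ 1} + #{S_12 ≥ 2} = 1586 + 1586 = 3172.
#{M_12 = 0} = 4096 - 3172 = 924.
P(M_12 = 0) = 924/4096 = 231/1024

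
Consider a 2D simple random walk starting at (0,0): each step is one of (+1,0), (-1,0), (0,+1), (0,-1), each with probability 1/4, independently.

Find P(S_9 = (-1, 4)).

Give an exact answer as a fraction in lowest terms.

Let h be the number of horizontal steps (so 9-h are vertical). To end at (-1,4) need (h-1)/2 right-steps and ((9-h)+4)/2 up-steps.
Sum over h with 1 ≤ h ≤ 5, h ≡ 1 (mod 2), 9-h ≡ 0 (mod 2):
h=1: C(9,1)·C(1,0)·C(8,6) = 9·1·28 = 252
h=3: C(9,3)·C(3,1)·C(6,5) = 84·3·6 = 1512
h=5: C(9,5)·C(5,2)·C(4,4) = 126·10·1 = 1260
Total favorable: 3024
Total paths: 4^9 = 262144
P = 3024/262144 = 189/16384

Answer: 189/16384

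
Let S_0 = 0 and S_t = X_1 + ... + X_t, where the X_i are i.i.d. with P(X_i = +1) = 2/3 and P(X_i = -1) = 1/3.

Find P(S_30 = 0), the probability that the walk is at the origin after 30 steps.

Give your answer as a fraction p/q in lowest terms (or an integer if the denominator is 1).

To be at 0 after 30 steps: need exactly 15 steps of +1 and 15 of -1.
Number of such sequences: C(30,15) = 155117520
Each has probability (2/3)^15 · (1/3)^15 = 32768/205891132094649
P = 155117520 · 32768/205891132094649 = 564765655040/22876792454961

Answer: 564765655040/22876792454961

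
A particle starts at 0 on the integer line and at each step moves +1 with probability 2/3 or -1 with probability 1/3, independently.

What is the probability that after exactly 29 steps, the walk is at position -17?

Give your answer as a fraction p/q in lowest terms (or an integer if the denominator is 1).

To reach position -17 after 29 steps: need 6 steps of +1 and 23 steps of -1.
Number of such sequences: C(29,6) = 475020
Each has probability (2/3)^6 · (1/3)^23 = 64/68630377364883
P = 475020 · 64/68630377364883 = 3377920/7625597484987

Answer: 3377920/7625597484987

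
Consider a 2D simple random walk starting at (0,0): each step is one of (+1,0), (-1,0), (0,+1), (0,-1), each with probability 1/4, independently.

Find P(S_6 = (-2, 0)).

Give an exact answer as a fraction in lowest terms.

Let h be the number of horizontal steps (so 6-h are vertical). To end at (-2,0) need (h-2)/2 right-steps and ((6-h)+0)/2 up-steps.
Sum over h with 2 ≤ h ≤ 6, h ≡ 0 (mod 2), 6-h ≡ 0 (mod 2):
h=2: C(6,2)·C(2,0)·C(4,2) = 15·1·6 = 90
h=4: C(6,4)·C(4,1)·C(2,1) = 15·4·2 = 120
h=6: C(6,6)·C(6,2)·C(0,0) = 1·15·1 = 15
Total favorable: 225
Total paths: 4^6 = 4096
P = 225/4096 = 225/4096

Answer: 225/4096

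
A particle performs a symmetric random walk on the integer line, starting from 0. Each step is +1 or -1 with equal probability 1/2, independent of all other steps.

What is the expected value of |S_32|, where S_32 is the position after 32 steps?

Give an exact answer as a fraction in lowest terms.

Answer: 300540195/67108864

Derivation:
S_32 takes values m ≡ 0 (mod 2) with |m| ≤ 32; P(S_32=m) = C(32,(32+m)/2)/2^32.
Total paths: 2^32 = 4294967296
Distribution: P(S=-32)=1/4294967296, P(S=-30)=32/4294967296, P(S=-28)=496/4294967296, P(S=-26)=4960/4294967296, P(S=-24)=35960/4294967296, P(S=-22)=201376/4294967296, P(S=-20)=906192/4294967296, P(S=-18)=3365856/4294967296, P(S=-16)=10518300/4294967296, P(S=-14)=28048800/4294967296, P(S=-12)=64512240/4294967296, P(S=-10)=129024480/4294967296, P(S=-8)=225792840/4294967296, P(S=-6)=347373600/4294967296, P(S=-4)=471435600/4294967296, P(S=-2)=565722720/4294967296, P(S=0)=601080390/4294967296, P(S=2)=565722720/4294967296, P(S=4)=471435600/4294967296, P(S=6)=347373600/4294967296, P(S=8)=225792840/4294967296, P(S=10)=129024480/4294967296, P(S=12)=64512240/4294967296, P(S=14)=28048800/4294967296, P(S=16)=10518300/4294967296, P(S=18)=3365856/4294967296, P(S=20)=906192/4294967296, P(S=22)=201376/4294967296, P(S=24)=35960/4294967296, P(S=26)=4960/4294967296, P(S=28)=496/4294967296, P(S=30)=32/4294967296, P(S=32)=1/4294967296
E[|S_32|] = Σ_m |m|·P(S_32=m) = 19234572480/4294967296 = 300540195/67108864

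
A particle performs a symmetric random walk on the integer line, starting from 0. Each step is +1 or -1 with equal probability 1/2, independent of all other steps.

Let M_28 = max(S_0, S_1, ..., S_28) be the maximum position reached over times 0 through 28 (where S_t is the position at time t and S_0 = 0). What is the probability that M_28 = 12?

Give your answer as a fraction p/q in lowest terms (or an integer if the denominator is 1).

Let M_28 = max(S_0,...,S_28). Use the reflection principle: for j ≥ 1, #{paths with M_28 ≥ j} = #{S_28 ≥ j} + #{S_28 ≥ j+1}.
By reflection, #{M_28 ≥ 12} = #{S_28 ≥ 12} + #{S_28 ≥ 13} = 4791323 + 1683218 = 6474541.
#{M_28 ≥ 13} = #{S_28 ≥ 13} + #{S_28 ≥ 14} = 1683218 + 1683218 = 3366436.
#{M_28 = 12} = 6474541 - 3366436 = 3108105.
P(M_28 = 12) = 3108105/268435456 = 3108105/268435456

Answer: 3108105/268435456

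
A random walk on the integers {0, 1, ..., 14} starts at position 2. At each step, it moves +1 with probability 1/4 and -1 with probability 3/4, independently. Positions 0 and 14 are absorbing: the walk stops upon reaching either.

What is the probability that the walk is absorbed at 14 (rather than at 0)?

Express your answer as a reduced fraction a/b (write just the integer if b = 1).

Biased walk: p = 1/4, q = 3/4, r = q/p = 3
Gambler's ruin: P(hit 14 before 0 | start at 2) = (1 - r^a)/(1 - r^N)
r^2 = 9; r^14 = 4782969
P = (1 - 9) / (1 - 4782969) = -8 / -4782968 = 1/597871

Answer: 1/597871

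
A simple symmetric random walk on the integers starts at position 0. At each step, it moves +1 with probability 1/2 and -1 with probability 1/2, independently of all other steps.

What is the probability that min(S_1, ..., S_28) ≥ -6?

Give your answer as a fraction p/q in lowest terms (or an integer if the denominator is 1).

Answer: 109396395/134217728

Derivation:
Let f(t,s) = #length-t paths at position s with S_1..S_t all ≥ -6.
f(t,s) = f(t-1,s-1) + f(t-1,s+1) for s ≥ -6; f(t,s) = 0 for s < -6.
t=0: f(0,0)=1
t=1: f(1,-1)=1 f(1,1)=1
t=2: f(2,-2)=1 f(2,0)=2 f(2,2)=1
t=3: f(3,-3)=1 f(3,-1)=3 f(3,1)=3 f(3,3)=1
t=4: f(4,-4)=1 f(4,-2)=4 f(4,0)=6 f(4,2)=4 f(4,4)=1
t=5: f(5,-5)=1 f(5,-3)=5 f(5,-1)=10 f(5,1)=10 f(5,3)=5 f(5,5)=1
t=6: f(6,-6)=1 f(6,-4)=6 f(6,-2)=15 f(6,0)=20 f(6,2)=15 f(6,4)=6 f(6,6)=1
t=7: f(7,-5)=7 f(7,-3)=21 f(7,-1)=35 f(7,1)=35 f(7,3)=21 f(7,5)=7 f(7,7)=1
t=8: f(8,-6)=7 f(8,-4)=28 f(8,-2)=56 f(8,0)=70 f(8,2)=56 f(8,4)=28 f(8,6)=8 f(8,8)=1
t=9: f(9,-5)=35 f(9,-3)=84 f(9,-1)=126 f(9,1)=126 f(9,3)=84 f(9,5)=36 f(9,7)=9 f(9,9)=1
t=10: f(10,-6)=35 f(10,-4)=119 f(10,-2)=210 f(10,0)=252 f(10,2)=210 f(10,4)=120 f(10,6)=45 f(10,8)=10 f(10,10)=1
t=11: f(11,-5)=154 f(11,-3)=329 f(11,-1)=462 f(11,1)=462 f(11,3)=330 f(11,5)=165 f(11,7)=55 f(11,9)=11 f(11,11)=1
t=12: f(12,-6)=154 f(12,-4)=483 f(12,-2)=791 f(12,0)=924 f(12,2)=792 f(12,4)=495 f(12,6)=220 f(12,8)=66 f(12,10)=12 f(12,12)=1
t=13: f(13,-5)=637 f(13,-3)=1274 f(13,-1)=1715 f(13,1)=1716 f(13,3)=1287 f(13,5)=715 f(13,7)=286 f(13,9)=78 f(13,11)=13 f(13,13)=1
t=14: f(14,-6)=637 f(14,-4)=1911 f(14,-2)=2989 f(14,0)=3431 f(14,2)=3003 f(14,4)=2002 f(14,6)=1001 f(14,8)=364 f(14,10)=91 f(14,12)=14 f(14,14)=1
t=15: f(15,-5)=2548 f(15,-3)=4900 f(15,-1)=6420 f(15,1)=6434 f(15,3)=5005 f(15,5)=3003 f(15,7)=1365 f(15,9)=455 f(15,11)=105 f(15,13)=15 f(15,15)=1
t=16: f(16,-6)=2548 f(16,-4)=7448 f(16,-2)=11320 f(16,0)=12854 f(16,2)=11439 f(16,4)=8008 f(16,6)=4368 f(16,8)=1820 f(16,10)=560 f(16,12)=120 f(16,14)=16 f(16,16)=1
t=17: f(17,-5)=9996 f(17,-3)=18768 f(17,-1)=24174 f(17,1)=24293 f(17,3)=19447 f(17,5)=12376 f(17,7)=6188 f(17,9)=2380 f(17,11)=680 f(17,13)=136 f(17,15)=17 f(17,17)=1
t=18: f(18,-6)=9996 f(18,-4)=28764 f(18,-2)=42942 f(18,0)=48467 f(18,2)=43740 f(18,4)=31823 f(18,6)=18564 f(18,8)=8568 f(18,10)=3060 f(18,12)=816 f(18,14)=153 f(18,16)=18 f(18,18)=1
t=19: f(19,-5)=38760 f(19,-3)=71706 f(19,-1)=91409 f(19,1)=92207 f(19,3)=75563 f(19,5)=50387 f(19,7)=27132 f(19,9)=11628 f(19,11)=3876 f(19,13)=969 f(19,15)=171 f(19,17)=19 f(19,19)=1
t=20: f(20,-6)=38760 f(20,-4)=110466 f(20,-2)=163115 f(20,0)=183616 f(20,2)=167770 f(20,4)=125950 f(20,6)=77519 f(20,8)=38760 f(20,10)=15504 f(20,12)=4845 f(20,14)=1140 f(20,16)=190 f(20,18)=20 f(20,20)=1
t=21: f(21,-5)=149226 f(21,-3)=273581 f(21,-1)=346731 f(21,1)=351386 f(21,3)=293720 f(21,5)=203469 f(21,7)=116279 f(21,9)=54264 f(21,11)=20349 f(21,13)=5985 f(21,15)=1330 f(21,17)=210 f(21,19)=21 f(21,21)=1
t=22: f(22,-6)=149226 f(22,-4)=422807 f(22,-2)=620312 f(22,0)=698117 f(22,2)=645106 f(22,4)=497189 f(22,6)=319748 f(22,8)=170543 f(22,10)=74613 f(22,12)=26334 f(22,14)=7315 f(22,16)=1540 f(22,18)=231 f(22,20)=22 f(22,22)=1
t=23: f(23,-5)=572033 f(23,-3)=1043119 f(23,-1)=1318429 f(23,1)=1343223 f(23,3)=1142295 f(23,5)=816937 f(23,7)=490291 f(23,9)=245156 f(23,11)=100947 f(23,13)=33649 f(23,15)=8855 f(23,17)=1771 f(23,19)=253 f(23,21)=23 f(23,23)=1
t=24: f(24,-6)=572033 f(24,-4)=1615152 f(24,-2)=2361548 f(24,0)=2661652 f(24,2)=2485518 f(24,4)=1959232 f(24,6)=1307228 f(24,8)=735447 f(24,10)=346103 f(24,12)=134596 f(24,14)=42504 f(24,16)=10626 f(24,18)=2024 f(24,20)=276 f(24,22)=24 f(24,24)=1
t=25: f(25,-5)=2187185 f(25,-3)=3976700 f(25,-1)=5023200 f(25,1)=5147170 f(25,3)=4444750 f(25,5)=3266460 f(25,7)=2042675 f(25,9)=1081550 f(25,11)=480699 f(25,13)=177100 f(25,15)=53130 f(25,17)=12650 f(25,19)=2300 f(25,21)=300 f(25,23)=25 f(25,25)=1
t=26: f(26,-6)=2187185 f(26,-4)=6163885 f(26,-2)=8999900 f(26,0)=10170370 f(26,2)=9591920 f(26,4)=7711210 f(26,6)=5309135 f(26,8)=3124225 f(26,10)=1562249 f(26,12)=657799 f(26,14)=230230 f(26,16)=65780 f(26,18)=14950 f(26,20)=2600 f(26,22)=325 f(26,24)=26 f(26,26)=1
t=27: f(27,-5)=8351070 f(27,-3)=15163785 f(27,-1)=19170270 f(27,1)=19762290 f(27,3)=17303130 f(27,5)=13020345 f(27,7)=8433360 f(27,9)=4686474 f(27,11)=2220048 f(27,13)=888029 f(27,15)=296010 f(27,17)=80730 f(27,19)=17550 f(27,21)=2925 f(27,23)=351 f(27,25)=27 f(27,27)=1
t=28: f(28,-6)=8351070 f(28,-4)=23514855 f(28,-2)=34334055 f(28,0)=38932560 f(28,2)=37065420 f(28,4)=30323475 f(28,6)=21453705 f(28,8)=13119834 f(28,10)=6906522 f(28,12)=3108077 f(28,14)=1184039 f(28,16)=376740 f(28,18)=98280 f(28,20)=20475 f(28,22)=3276 f(28,24)=378 f(28,26)=28 f(28,28)=1
Σ_s f(28,s) = 218792790
P = 218792790/268435456 = 109396395/134217728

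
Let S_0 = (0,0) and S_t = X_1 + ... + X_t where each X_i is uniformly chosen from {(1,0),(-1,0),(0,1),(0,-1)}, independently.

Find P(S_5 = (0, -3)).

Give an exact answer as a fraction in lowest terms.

Let h be the number of horizontal steps (so 5-h are vertical). To end at (0,-3) need (h+0)/2 right-steps and ((5-h)-3)/2 up-steps.
Sum over h with 0 ≤ h ≤ 2, h ≡ 0 (mod 2), 5-h ≡ 1 (mod 2):
h=0: C(5,0)·C(0,0)·C(5,1) = 1·1·5 = 5
h=2: C(5,2)·C(2,1)·C(3,0) = 10·2·1 = 20
Total favorable: 25
Total paths: 4^5 = 1024
P = 25/1024 = 25/1024

Answer: 25/1024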